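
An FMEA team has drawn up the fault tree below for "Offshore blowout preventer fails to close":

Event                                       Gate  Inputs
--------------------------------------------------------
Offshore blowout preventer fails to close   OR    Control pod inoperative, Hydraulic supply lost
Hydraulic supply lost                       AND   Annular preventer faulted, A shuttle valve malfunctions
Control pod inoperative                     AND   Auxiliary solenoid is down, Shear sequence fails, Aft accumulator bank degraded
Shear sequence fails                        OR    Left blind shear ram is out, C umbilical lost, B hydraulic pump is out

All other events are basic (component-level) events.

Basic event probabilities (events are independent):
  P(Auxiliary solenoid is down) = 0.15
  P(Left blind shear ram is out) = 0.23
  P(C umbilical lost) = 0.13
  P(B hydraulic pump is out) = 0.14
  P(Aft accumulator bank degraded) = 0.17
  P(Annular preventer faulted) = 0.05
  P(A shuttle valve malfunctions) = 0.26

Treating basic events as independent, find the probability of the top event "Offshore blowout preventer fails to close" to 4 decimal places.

0.0237

P(Shear sequence fails) [OR] = 1 − (1−0.23) × (1−0.13) × (1−0.14) = 0.423886
P(Control pod inoperative) [AND] = 0.15 × 0.423886 × 0.17 = 0.010809
P(Hydraulic supply lost) [AND] = 0.05 × 0.26 = 0.013000
P(Offshore blowout preventer fails to close) [OR] = 1 − (1−0.010809) × (1−0.013000) = 0.023668
Rounded to 4 decimal places: P(Offshore blowout preventer fails to close) ≈ 0.0237.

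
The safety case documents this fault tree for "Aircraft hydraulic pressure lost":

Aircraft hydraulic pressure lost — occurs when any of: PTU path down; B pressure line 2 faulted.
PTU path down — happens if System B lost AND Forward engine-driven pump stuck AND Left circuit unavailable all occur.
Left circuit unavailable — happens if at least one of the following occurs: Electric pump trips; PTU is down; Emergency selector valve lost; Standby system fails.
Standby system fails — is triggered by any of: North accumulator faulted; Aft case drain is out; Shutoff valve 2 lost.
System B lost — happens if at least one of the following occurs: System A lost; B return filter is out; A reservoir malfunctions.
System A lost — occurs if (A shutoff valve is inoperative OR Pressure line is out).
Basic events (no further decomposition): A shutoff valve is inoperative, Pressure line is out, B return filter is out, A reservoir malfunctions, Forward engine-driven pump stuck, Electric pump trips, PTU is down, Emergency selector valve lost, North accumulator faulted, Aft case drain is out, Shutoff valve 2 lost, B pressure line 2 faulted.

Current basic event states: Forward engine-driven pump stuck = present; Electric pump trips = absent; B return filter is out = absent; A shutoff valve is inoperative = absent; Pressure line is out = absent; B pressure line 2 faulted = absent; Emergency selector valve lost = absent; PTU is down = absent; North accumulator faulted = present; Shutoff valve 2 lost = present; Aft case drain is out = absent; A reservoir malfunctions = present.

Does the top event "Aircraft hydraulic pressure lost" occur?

System A lost [OR]: A shutoff valve is inoperative=not, Pressure line is out=not → no input occurs → does not occur.
System B lost [OR]: System A lost=not, B return filter is out=not, A reservoir malfunctions=occurs → at least one input occurs → occurs.
Standby system fails [OR]: North accumulator faulted=occurs, Aft case drain is out=not, Shutoff valve 2 lost=occurs → at least one input occurs → occurs.
Left circuit unavailable [OR]: Electric pump trips=not, PTU is down=not, Emergency selector valve lost=not, Standby system fails=occurs → at least one input occurs → occurs.
PTU path down [AND]: System B lost=occurs, Forward engine-driven pump stuck=occurs, Left circuit unavailable=occurs → all inputs occur → occurs.
Aircraft hydraulic pressure lost [OR]: PTU path down=occurs, B pressure line 2 faulted=not → at least one input occurs → occurs.

Yes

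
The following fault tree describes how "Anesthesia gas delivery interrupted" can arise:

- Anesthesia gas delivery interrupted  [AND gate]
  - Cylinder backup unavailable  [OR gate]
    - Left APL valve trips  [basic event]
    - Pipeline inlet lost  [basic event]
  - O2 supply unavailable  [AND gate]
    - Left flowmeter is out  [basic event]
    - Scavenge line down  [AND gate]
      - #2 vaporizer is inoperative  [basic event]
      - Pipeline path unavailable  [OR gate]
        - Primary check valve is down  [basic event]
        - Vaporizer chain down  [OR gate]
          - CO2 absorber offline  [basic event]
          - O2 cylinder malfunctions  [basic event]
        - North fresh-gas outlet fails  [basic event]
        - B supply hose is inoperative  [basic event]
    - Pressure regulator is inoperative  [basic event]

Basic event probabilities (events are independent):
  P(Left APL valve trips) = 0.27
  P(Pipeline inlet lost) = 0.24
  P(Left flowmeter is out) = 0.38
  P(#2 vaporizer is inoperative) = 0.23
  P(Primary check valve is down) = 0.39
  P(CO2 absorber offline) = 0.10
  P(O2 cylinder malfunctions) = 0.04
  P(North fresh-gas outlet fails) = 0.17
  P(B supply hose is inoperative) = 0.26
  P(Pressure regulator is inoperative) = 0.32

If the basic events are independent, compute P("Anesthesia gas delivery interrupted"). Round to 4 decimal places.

P(Cylinder backup unavailable) [OR] = 1 − (1−0.27) × (1−0.24) = 0.445200
P(Vaporizer chain down) [OR] = 1 − (1−0.10) × (1−0.04) = 0.136000
P(Pipeline path unavailable) [OR] = 1 − (1−0.39) × (1−0.136000) × (1−0.17) × (1−0.26) = 0.676292
P(Scavenge line down) [AND] = 0.23 × 0.676292 = 0.155547
P(O2 supply unavailable) [AND] = 0.38 × 0.155547 × 0.32 = 0.018915
P(Anesthesia gas delivery interrupted) [AND] = 0.445200 × 0.018915 = 0.008421
Rounded to 4 decimal places: P(Anesthesia gas delivery interrupted) ≈ 0.0084.

0.0084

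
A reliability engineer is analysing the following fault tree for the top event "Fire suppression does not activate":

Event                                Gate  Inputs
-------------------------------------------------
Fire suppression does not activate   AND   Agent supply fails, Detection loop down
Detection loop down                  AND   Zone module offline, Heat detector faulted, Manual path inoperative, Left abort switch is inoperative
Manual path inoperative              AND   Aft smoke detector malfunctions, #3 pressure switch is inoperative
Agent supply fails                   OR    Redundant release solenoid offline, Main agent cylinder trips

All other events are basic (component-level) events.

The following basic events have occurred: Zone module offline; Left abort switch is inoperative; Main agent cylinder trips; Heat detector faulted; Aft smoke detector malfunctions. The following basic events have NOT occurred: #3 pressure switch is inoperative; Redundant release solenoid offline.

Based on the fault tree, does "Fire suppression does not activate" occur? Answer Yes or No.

No

Agent supply fails [OR]: Redundant release solenoid offline=not, Main agent cylinder trips=occurs → at least one input occurs → occurs.
Manual path inoperative [AND]: Aft smoke detector malfunctions=occurs, #3 pressure switch is inoperative=not → not all inputs occur → does not occur.
Detection loop down [AND]: Zone module offline=occurs, Heat detector faulted=occurs, Manual path inoperative=not, Left abort switch is inoperative=occurs → not all inputs occur → does not occur.
Fire suppression does not activate [AND]: Agent supply fails=occurs, Detection loop down=not → not all inputs occur → does not occur.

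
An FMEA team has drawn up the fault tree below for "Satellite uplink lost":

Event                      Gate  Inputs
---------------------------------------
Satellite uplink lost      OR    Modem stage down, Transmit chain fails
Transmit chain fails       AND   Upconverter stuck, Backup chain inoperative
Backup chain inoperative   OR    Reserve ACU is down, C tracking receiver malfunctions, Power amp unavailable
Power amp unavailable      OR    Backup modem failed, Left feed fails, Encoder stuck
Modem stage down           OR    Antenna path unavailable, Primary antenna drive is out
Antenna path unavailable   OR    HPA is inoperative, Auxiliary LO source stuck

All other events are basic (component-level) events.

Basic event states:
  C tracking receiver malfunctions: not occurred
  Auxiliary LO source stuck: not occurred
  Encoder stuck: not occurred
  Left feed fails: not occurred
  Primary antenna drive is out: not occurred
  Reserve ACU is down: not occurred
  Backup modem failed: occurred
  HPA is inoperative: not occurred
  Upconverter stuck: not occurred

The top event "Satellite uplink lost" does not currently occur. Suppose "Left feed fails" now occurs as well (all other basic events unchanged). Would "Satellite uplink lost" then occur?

Counterfactual: set "Left feed fails" to occurred.
Antenna path unavailable [OR]: HPA is inoperative=not, Auxiliary LO source stuck=not → no input occurs → does not occur.
Modem stage down [OR]: Antenna path unavailable=not, Primary antenna drive is out=not → no input occurs → does not occur.
Power amp unavailable [OR]: Backup modem failed=occurs, Left feed fails=occurs, Encoder stuck=not → at least one input occurs → occurs.
Backup chain inoperative [OR]: Reserve ACU is down=not, C tracking receiver malfunctions=not, Power amp unavailable=occurs → at least one input occurs → occurs.
Transmit chain fails [AND]: Upconverter stuck=not, Backup chain inoperative=occurs → not all inputs occur → does not occur.
Satellite uplink lost [OR]: Modem stage down=not, Transmit chain fails=not → no input occurs → does not occur.

No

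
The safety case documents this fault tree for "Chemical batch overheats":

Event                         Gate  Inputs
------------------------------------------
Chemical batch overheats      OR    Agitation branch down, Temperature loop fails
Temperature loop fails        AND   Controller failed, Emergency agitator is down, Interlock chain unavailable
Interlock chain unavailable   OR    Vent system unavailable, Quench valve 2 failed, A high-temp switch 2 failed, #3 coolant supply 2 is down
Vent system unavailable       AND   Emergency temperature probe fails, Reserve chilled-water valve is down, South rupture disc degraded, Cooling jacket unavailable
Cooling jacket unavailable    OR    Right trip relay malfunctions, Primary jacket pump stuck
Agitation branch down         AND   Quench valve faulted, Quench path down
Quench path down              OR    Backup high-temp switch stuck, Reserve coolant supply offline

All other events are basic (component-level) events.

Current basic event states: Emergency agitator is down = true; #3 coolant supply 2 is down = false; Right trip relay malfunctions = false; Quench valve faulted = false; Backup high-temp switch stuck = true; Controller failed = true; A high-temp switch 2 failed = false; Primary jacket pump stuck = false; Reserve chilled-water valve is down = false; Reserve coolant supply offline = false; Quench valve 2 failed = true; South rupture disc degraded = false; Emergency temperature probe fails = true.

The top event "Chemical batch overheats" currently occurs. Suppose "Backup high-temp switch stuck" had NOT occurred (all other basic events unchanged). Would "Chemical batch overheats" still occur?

Counterfactual: set "Backup high-temp switch stuck" to not occurred.
Quench path down [OR]: Backup high-temp switch stuck=not, Reserve coolant supply offline=not → no input occurs → does not occur.
Agitation branch down [AND]: Quench valve faulted=not, Quench path down=not → not all inputs occur → does not occur.
Cooling jacket unavailable [OR]: Right trip relay malfunctions=not, Primary jacket pump stuck=not → no input occurs → does not occur.
Vent system unavailable [AND]: Emergency temperature probe fails=occurs, Reserve chilled-water valve is down=not, South rupture disc degraded=not, Cooling jacket unavailable=not → not all inputs occur → does not occur.
Interlock chain unavailable [OR]: Vent system unavailable=not, Quench valve 2 failed=occurs, A high-temp switch 2 failed=not, #3 coolant supply 2 is down=not → at least one input occurs → occurs.
Temperature loop fails [AND]: Controller failed=occurs, Emergency agitator is down=occurs, Interlock chain unavailable=occurs → all inputs occur → occurs.
Chemical batch overheats [OR]: Agitation branch down=not, Temperature loop fails=occurs → at least one input occurs → occurs.

Yes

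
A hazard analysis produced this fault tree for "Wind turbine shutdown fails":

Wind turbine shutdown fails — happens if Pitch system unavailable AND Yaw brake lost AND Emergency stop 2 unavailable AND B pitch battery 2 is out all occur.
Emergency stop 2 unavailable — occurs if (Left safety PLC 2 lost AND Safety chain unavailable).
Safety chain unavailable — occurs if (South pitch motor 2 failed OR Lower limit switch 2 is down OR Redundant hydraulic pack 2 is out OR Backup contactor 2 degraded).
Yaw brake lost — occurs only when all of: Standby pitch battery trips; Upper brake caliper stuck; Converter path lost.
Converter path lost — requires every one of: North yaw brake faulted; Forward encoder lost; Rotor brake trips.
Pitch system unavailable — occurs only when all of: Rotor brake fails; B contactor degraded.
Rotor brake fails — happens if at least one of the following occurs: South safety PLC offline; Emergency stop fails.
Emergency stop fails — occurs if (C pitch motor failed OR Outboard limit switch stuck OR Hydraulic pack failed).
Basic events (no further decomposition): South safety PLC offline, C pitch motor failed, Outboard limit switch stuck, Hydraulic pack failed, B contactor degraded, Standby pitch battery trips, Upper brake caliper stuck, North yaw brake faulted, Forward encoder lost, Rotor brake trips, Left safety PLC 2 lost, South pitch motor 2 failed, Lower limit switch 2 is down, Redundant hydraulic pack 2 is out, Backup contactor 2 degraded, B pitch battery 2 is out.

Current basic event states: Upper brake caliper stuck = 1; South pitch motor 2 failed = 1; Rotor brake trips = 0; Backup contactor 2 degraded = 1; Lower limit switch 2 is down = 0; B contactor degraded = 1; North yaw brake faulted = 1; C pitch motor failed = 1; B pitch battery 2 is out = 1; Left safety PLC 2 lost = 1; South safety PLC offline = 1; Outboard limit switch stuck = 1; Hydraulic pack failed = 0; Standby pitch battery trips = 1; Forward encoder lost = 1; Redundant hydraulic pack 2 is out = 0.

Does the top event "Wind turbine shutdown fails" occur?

Emergency stop fails [OR]: C pitch motor failed=occurs, Outboard limit switch stuck=occurs, Hydraulic pack failed=not → at least one input occurs → occurs.
Rotor brake fails [OR]: South safety PLC offline=occurs, Emergency stop fails=occurs → at least one input occurs → occurs.
Pitch system unavailable [AND]: Rotor brake fails=occurs, B contactor degraded=occurs → all inputs occur → occurs.
Converter path lost [AND]: North yaw brake faulted=occurs, Forward encoder lost=occurs, Rotor brake trips=not → not all inputs occur → does not occur.
Yaw brake lost [AND]: Standby pitch battery trips=occurs, Upper brake caliper stuck=occurs, Converter path lost=not → not all inputs occur → does not occur.
Safety chain unavailable [OR]: South pitch motor 2 failed=occurs, Lower limit switch 2 is down=not, Redundant hydraulic pack 2 is out=not, Backup contactor 2 degraded=occurs → at least one input occurs → occurs.
Emergency stop 2 unavailable [AND]: Left safety PLC 2 lost=occurs, Safety chain unavailable=occurs → all inputs occur → occurs.
Wind turbine shutdown fails [AND]: Pitch system unavailable=occurs, Yaw brake lost=not, Emergency stop 2 unavailable=occurs, B pitch battery 2 is out=occurs → not all inputs occur → does not occur.

No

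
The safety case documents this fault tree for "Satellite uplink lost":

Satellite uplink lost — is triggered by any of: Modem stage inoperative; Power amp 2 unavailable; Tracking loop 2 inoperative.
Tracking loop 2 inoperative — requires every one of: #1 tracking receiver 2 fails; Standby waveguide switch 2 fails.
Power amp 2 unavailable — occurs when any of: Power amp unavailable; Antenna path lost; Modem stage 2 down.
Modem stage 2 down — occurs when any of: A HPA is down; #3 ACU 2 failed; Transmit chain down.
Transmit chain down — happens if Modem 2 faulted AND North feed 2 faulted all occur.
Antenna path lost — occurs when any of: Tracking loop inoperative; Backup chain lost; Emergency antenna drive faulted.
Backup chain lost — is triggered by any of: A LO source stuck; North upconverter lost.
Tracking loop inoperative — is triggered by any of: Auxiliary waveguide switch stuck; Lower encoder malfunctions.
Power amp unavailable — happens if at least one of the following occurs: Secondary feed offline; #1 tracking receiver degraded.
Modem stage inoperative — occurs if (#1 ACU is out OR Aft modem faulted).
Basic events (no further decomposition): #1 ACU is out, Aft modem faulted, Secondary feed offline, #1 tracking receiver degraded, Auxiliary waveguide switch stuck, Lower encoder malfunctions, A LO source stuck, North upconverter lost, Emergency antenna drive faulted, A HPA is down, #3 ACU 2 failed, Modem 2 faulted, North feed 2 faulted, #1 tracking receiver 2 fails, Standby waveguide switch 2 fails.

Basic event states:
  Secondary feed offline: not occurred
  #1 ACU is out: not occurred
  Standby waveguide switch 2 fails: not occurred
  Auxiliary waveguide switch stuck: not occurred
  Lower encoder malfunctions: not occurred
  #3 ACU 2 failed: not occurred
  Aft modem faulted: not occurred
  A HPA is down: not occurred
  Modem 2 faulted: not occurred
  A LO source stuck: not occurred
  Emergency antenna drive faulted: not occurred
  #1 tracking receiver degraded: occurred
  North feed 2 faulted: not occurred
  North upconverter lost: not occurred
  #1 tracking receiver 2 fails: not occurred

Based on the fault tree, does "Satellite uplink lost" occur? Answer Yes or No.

Modem stage inoperative [OR]: #1 ACU is out=not, Aft modem faulted=not → no input occurs → does not occur.
Power amp unavailable [OR]: Secondary feed offline=not, #1 tracking receiver degraded=occurs → at least one input occurs → occurs.
Tracking loop inoperative [OR]: Auxiliary waveguide switch stuck=not, Lower encoder malfunctions=not → no input occurs → does not occur.
Backup chain lost [OR]: A LO source stuck=not, North upconverter lost=not → no input occurs → does not occur.
Antenna path lost [OR]: Tracking loop inoperative=not, Backup chain lost=not, Emergency antenna drive faulted=not → no input occurs → does not occur.
Transmit chain down [AND]: Modem 2 faulted=not, North feed 2 faulted=not → not all inputs occur → does not occur.
Modem stage 2 down [OR]: A HPA is down=not, #3 ACU 2 failed=not, Transmit chain down=not → no input occurs → does not occur.
Power amp 2 unavailable [OR]: Power amp unavailable=occurs, Antenna path lost=not, Modem stage 2 down=not → at least one input occurs → occurs.
Tracking loop 2 inoperative [AND]: #1 tracking receiver 2 fails=not, Standby waveguide switch 2 fails=not → not all inputs occur → does not occur.
Satellite uplink lost [OR]: Modem stage inoperative=not, Power amp 2 unavailable=occurs, Tracking loop 2 inoperative=not → at least one input occurs → occurs.

Yes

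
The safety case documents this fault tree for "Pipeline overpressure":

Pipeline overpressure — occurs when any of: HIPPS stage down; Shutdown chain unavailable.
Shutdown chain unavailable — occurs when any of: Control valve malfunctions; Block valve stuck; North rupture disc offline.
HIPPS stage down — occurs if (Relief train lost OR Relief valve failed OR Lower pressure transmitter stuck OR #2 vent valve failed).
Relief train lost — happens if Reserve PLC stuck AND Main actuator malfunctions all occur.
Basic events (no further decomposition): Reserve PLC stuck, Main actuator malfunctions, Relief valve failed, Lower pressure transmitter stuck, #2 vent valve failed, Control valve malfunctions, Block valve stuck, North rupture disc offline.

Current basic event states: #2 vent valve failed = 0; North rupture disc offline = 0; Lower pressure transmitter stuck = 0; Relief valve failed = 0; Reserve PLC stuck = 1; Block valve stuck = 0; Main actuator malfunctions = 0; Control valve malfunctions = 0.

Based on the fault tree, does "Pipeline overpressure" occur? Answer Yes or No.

Relief train lost [AND]: Reserve PLC stuck=occurs, Main actuator malfunctions=not → not all inputs occur → does not occur.
HIPPS stage down [OR]: Relief train lost=not, Relief valve failed=not, Lower pressure transmitter stuck=not, #2 vent valve failed=not → no input occurs → does not occur.
Shutdown chain unavailable [OR]: Control valve malfunctions=not, Block valve stuck=not, North rupture disc offline=not → no input occurs → does not occur.
Pipeline overpressure [OR]: HIPPS stage down=not, Shutdown chain unavailable=not → no input occurs → does not occur.

No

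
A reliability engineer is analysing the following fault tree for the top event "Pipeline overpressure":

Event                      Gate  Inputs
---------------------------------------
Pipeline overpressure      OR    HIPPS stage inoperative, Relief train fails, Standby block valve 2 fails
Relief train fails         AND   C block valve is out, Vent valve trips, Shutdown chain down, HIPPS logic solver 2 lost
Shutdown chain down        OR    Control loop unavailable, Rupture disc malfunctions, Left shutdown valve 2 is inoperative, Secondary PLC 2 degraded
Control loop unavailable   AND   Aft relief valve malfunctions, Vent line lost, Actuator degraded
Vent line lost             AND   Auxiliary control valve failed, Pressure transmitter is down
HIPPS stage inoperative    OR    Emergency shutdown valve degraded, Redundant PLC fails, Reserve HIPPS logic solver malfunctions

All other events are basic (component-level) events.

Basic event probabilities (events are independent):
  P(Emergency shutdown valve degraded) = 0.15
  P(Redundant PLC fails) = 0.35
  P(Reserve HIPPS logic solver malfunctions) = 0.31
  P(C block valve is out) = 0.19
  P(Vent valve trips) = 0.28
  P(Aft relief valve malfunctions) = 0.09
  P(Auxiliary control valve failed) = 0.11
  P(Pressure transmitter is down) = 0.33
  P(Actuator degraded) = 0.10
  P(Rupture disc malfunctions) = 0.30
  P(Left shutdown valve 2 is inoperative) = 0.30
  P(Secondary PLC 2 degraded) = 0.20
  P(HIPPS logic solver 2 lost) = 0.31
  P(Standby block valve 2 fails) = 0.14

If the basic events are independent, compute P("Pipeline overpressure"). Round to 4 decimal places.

P(HIPPS stage inoperative) [OR] = 1 − (1−0.15) × (1−0.35) × (1−0.31) = 0.618775
P(Vent line lost) [AND] = 0.11 × 0.33 = 0.036300
P(Control loop unavailable) [AND] = 0.09 × 0.036300 × 0.10 = 0.000327
P(Shutdown chain down) [OR] = 1 − (1−0.000327) × (1−0.30) × (1−0.30) × (1−0.20) = 0.608128
P(Relief train fails) [AND] = 0.19 × 0.28 × 0.608128 × 0.31 = 0.010029
P(Pipeline overpressure) [OR] = 1 − (1−0.618775) × (1−0.010029) × (1−0.14) = 0.675435
Rounded to 4 decimal places: P(Pipeline overpressure) ≈ 0.6754.

0.6754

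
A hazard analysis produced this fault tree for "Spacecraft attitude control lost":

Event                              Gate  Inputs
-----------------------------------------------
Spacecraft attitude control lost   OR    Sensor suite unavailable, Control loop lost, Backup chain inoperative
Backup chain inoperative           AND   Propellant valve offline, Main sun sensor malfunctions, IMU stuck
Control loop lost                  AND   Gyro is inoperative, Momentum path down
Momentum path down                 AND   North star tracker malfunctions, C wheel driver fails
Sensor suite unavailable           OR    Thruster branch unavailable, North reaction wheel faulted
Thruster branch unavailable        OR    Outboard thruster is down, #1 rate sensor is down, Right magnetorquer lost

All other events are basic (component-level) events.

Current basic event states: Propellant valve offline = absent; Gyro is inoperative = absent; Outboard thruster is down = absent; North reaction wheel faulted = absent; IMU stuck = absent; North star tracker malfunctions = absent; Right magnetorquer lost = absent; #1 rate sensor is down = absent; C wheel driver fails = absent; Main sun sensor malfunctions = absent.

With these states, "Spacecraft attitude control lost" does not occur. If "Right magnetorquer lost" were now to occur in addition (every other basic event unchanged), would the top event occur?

Yes

Counterfactual: set "Right magnetorquer lost" to occurred.
Thruster branch unavailable [OR]: Outboard thruster is down=not, #1 rate sensor is down=not, Right magnetorquer lost=occurs → at least one input occurs → occurs.
Sensor suite unavailable [OR]: Thruster branch unavailable=occurs, North reaction wheel faulted=not → at least one input occurs → occurs.
Momentum path down [AND]: North star tracker malfunctions=not, C wheel driver fails=not → not all inputs occur → does not occur.
Control loop lost [AND]: Gyro is inoperative=not, Momentum path down=not → not all inputs occur → does not occur.
Backup chain inoperative [AND]: Propellant valve offline=not, Main sun sensor malfunctions=not, IMU stuck=not → not all inputs occur → does not occur.
Spacecraft attitude control lost [OR]: Sensor suite unavailable=occurs, Control loop lost=not, Backup chain inoperative=not → at least one input occurs → occurs.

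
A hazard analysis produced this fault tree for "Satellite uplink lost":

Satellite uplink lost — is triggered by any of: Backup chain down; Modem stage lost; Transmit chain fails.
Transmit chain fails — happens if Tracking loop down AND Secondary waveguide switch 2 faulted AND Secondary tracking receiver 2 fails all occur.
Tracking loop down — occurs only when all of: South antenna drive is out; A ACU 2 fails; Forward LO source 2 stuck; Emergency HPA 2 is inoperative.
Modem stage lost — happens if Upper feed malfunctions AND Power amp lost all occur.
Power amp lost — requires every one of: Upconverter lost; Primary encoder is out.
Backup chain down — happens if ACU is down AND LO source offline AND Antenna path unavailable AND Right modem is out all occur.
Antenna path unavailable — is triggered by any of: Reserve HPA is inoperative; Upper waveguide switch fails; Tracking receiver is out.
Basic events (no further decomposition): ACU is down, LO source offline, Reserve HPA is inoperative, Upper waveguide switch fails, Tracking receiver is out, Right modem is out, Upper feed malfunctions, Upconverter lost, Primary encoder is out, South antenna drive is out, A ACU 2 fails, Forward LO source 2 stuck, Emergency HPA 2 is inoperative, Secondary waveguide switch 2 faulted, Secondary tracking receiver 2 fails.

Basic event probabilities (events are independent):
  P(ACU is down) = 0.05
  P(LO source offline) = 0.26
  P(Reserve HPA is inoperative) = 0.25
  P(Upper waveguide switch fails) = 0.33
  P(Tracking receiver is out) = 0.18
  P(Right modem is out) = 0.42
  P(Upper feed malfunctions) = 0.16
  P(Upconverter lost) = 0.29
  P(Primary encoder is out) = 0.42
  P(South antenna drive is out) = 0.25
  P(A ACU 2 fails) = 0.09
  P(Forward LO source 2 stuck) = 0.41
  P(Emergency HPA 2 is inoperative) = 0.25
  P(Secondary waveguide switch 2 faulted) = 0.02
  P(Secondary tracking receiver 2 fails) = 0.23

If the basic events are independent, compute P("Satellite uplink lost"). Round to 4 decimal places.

0.0226

P(Antenna path unavailable) [OR] = 1 − (1−0.25) × (1−0.33) × (1−0.18) = 0.587950
P(Backup chain down) [AND] = 0.05 × 0.26 × 0.587950 × 0.42 = 0.003210
P(Power amp lost) [AND] = 0.29 × 0.42 = 0.121800
P(Modem stage lost) [AND] = 0.16 × 0.121800 = 0.019488
P(Tracking loop down) [AND] = 0.25 × 0.09 × 0.41 × 0.25 = 0.002306
P(Transmit chain fails) [AND] = 0.002306 × 0.02 × 0.23 = 0.000011
P(Satellite uplink lost) [OR] = 1 − (1−0.003210) × (1−0.019488) × (1−0.000011) = 0.022646
Rounded to 4 decimal places: P(Satellite uplink lost) ≈ 0.0226.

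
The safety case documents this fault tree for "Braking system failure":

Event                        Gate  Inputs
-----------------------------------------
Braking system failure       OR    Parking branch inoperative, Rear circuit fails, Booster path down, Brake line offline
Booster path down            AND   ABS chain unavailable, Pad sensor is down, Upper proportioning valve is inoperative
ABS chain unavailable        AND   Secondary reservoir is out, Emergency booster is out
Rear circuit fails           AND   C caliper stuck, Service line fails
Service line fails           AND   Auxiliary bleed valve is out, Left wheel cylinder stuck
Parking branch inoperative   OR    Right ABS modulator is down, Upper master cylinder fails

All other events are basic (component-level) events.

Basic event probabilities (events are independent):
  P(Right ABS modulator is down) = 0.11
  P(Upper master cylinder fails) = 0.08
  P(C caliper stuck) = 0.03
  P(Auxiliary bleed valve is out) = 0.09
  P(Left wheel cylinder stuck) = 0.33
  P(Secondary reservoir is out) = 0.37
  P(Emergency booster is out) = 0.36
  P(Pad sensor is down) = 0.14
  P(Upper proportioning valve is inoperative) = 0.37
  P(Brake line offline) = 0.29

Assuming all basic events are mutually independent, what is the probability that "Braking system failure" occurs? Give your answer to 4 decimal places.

0.4232

P(Parking branch inoperative) [OR] = 1 − (1−0.11) × (1−0.08) = 0.181200
P(Service line fails) [AND] = 0.09 × 0.33 = 0.029700
P(Rear circuit fails) [AND] = 0.03 × 0.029700 = 0.000891
P(ABS chain unavailable) [AND] = 0.37 × 0.36 = 0.133200
P(Booster path down) [AND] = 0.133200 × 0.14 × 0.37 = 0.006900
P(Braking system failure) [OR] = 1 − (1−0.181200) × (1−0.000891) × (1−0.006900) × (1−0.29) = 0.423178
Rounded to 4 decimal places: P(Braking system failure) ≈ 0.4232.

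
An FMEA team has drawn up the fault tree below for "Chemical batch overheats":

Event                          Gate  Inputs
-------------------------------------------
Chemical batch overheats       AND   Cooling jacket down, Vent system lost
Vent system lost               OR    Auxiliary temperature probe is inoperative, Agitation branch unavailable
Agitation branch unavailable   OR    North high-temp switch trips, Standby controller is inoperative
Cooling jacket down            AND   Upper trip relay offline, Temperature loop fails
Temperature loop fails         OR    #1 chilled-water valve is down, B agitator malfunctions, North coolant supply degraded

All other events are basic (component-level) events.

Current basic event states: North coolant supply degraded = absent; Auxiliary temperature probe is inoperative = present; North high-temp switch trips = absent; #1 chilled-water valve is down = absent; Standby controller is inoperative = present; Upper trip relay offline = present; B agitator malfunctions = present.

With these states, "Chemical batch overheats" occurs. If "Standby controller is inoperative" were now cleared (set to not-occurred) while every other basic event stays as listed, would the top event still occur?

Yes

Counterfactual: set "Standby controller is inoperative" to not occurred.
Temperature loop fails [OR]: #1 chilled-water valve is down=not, B agitator malfunctions=occurs, North coolant supply degraded=not → at least one input occurs → occurs.
Cooling jacket down [AND]: Upper trip relay offline=occurs, Temperature loop fails=occurs → all inputs occur → occurs.
Agitation branch unavailable [OR]: North high-temp switch trips=not, Standby controller is inoperative=not → no input occurs → does not occur.
Vent system lost [OR]: Auxiliary temperature probe is inoperative=occurs, Agitation branch unavailable=not → at least one input occurs → occurs.
Chemical batch overheats [AND]: Cooling jacket down=occurs, Vent system lost=occurs → all inputs occur → occurs.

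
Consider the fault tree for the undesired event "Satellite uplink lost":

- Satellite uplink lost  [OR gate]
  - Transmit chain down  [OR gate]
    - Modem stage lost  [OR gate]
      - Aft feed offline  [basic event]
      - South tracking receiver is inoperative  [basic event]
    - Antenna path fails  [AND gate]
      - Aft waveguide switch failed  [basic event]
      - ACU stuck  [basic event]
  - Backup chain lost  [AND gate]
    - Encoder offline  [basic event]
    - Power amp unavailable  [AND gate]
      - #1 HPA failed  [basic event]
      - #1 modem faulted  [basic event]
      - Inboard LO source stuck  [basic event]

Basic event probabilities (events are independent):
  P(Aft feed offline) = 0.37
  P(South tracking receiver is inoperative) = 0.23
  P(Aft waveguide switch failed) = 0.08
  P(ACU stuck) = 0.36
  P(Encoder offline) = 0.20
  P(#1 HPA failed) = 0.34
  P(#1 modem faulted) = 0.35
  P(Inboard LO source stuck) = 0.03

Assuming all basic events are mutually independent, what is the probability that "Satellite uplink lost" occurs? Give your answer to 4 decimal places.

0.5292

P(Modem stage lost) [OR] = 1 − (1−0.37) × (1−0.23) = 0.514900
P(Antenna path fails) [AND] = 0.08 × 0.36 = 0.028800
P(Transmit chain down) [OR] = 1 − (1−0.514900) × (1−0.028800) = 0.528871
P(Power amp unavailable) [AND] = 0.34 × 0.35 × 0.03 = 0.003570
P(Backup chain lost) [AND] = 0.20 × 0.003570 = 0.000714
P(Satellite uplink lost) [OR] = 1 − (1−0.528871) × (1−0.000714) = 0.529207
Rounded to 4 decimal places: P(Satellite uplink lost) ≈ 0.5292.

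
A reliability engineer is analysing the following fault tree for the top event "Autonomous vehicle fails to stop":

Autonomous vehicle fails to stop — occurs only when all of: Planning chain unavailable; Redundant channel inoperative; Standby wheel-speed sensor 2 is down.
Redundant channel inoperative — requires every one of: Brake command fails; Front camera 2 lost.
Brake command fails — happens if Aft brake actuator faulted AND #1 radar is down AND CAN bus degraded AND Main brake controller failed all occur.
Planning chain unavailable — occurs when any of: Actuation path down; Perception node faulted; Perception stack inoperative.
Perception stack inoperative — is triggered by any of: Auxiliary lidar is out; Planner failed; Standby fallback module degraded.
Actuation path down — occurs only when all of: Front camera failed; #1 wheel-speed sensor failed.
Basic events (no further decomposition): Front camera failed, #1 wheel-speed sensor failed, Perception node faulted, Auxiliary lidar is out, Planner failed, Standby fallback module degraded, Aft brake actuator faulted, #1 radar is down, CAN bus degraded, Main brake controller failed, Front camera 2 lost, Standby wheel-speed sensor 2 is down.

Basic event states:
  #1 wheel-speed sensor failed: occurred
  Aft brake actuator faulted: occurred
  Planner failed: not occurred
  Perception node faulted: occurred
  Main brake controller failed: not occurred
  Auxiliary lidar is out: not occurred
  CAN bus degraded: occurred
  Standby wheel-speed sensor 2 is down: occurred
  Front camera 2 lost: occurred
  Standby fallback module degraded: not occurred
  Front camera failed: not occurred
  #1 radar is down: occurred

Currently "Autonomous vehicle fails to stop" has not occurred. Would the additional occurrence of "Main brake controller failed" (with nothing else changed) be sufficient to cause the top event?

Yes

Counterfactual: set "Main brake controller failed" to occurred.
Actuation path down [AND]: Front camera failed=not, #1 wheel-speed sensor failed=occurs → not all inputs occur → does not occur.
Perception stack inoperative [OR]: Auxiliary lidar is out=not, Planner failed=not, Standby fallback module degraded=not → no input occurs → does not occur.
Planning chain unavailable [OR]: Actuation path down=not, Perception node faulted=occurs, Perception stack inoperative=not → at least one input occurs → occurs.
Brake command fails [AND]: Aft brake actuator faulted=occurs, #1 radar is down=occurs, CAN bus degraded=occurs, Main brake controller failed=occurs → all inputs occur → occurs.
Redundant channel inoperative [AND]: Brake command fails=occurs, Front camera 2 lost=occurs → all inputs occur → occurs.
Autonomous vehicle fails to stop [AND]: Planning chain unavailable=occurs, Redundant channel inoperative=occurs, Standby wheel-speed sensor 2 is down=occurs → all inputs occur → occurs.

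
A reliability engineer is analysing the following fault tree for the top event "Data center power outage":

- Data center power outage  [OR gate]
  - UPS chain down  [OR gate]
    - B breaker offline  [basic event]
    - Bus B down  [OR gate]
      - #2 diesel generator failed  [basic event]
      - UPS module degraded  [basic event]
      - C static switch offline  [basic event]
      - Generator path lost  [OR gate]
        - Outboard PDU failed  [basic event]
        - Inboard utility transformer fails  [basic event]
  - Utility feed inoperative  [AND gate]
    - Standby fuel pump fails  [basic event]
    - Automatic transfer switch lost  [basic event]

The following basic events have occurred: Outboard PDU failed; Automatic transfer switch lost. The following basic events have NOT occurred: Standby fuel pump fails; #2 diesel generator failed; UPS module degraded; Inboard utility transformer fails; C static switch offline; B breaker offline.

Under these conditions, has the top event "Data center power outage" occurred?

Generator path lost [OR]: Outboard PDU failed=occurs, Inboard utility transformer fails=not → at least one input occurs → occurs.
Bus B down [OR]: #2 diesel generator failed=not, UPS module degraded=not, C static switch offline=not, Generator path lost=occurs → at least one input occurs → occurs.
UPS chain down [OR]: B breaker offline=not, Bus B down=occurs → at least one input occurs → occurs.
Utility feed inoperative [AND]: Standby fuel pump fails=not, Automatic transfer switch lost=occurs → not all inputs occur → does not occur.
Data center power outage [OR]: UPS chain down=occurs, Utility feed inoperative=not → at least one input occurs → occurs.

Yes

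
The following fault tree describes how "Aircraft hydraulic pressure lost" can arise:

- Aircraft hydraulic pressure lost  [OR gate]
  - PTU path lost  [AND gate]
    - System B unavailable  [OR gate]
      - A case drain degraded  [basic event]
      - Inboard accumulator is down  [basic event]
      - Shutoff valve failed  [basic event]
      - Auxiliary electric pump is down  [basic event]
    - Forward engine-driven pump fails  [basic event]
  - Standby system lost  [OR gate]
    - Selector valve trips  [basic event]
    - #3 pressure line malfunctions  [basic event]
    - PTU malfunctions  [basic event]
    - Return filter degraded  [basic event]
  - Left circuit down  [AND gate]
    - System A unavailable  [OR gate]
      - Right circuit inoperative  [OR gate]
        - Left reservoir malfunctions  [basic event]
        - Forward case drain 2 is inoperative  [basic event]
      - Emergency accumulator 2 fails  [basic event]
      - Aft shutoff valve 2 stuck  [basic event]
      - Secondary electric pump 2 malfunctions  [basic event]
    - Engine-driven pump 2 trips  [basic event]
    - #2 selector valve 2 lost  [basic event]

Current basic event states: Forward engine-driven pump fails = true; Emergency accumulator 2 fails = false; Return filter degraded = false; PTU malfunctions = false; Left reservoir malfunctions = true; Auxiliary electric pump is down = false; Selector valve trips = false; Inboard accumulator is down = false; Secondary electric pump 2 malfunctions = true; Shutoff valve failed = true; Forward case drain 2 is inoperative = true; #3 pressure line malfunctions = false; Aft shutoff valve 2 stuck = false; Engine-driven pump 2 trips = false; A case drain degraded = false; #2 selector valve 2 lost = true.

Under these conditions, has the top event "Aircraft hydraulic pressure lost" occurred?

System B unavailable [OR]: A case drain degraded=not, Inboard accumulator is down=not, Shutoff valve failed=occurs, Auxiliary electric pump is down=not → at least one input occurs → occurs.
PTU path lost [AND]: System B unavailable=occurs, Forward engine-driven pump fails=occurs → all inputs occur → occurs.
Standby system lost [OR]: Selector valve trips=not, #3 pressure line malfunctions=not, PTU malfunctions=not, Return filter degraded=not → no input occurs → does not occur.
Right circuit inoperative [OR]: Left reservoir malfunctions=occurs, Forward case drain 2 is inoperative=occurs → at least one input occurs → occurs.
System A unavailable [OR]: Right circuit inoperative=occurs, Emergency accumulator 2 fails=not, Aft shutoff valve 2 stuck=not, Secondary electric pump 2 malfunctions=occurs → at least one input occurs → occurs.
Left circuit down [AND]: System A unavailable=occurs, Engine-driven pump 2 trips=not, #2 selector valve 2 lost=occurs → not all inputs occur → does not occur.
Aircraft hydraulic pressure lost [OR]: PTU path lost=occurs, Standby system lost=not, Left circuit down=not → at least one input occurs → occurs.

Yes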